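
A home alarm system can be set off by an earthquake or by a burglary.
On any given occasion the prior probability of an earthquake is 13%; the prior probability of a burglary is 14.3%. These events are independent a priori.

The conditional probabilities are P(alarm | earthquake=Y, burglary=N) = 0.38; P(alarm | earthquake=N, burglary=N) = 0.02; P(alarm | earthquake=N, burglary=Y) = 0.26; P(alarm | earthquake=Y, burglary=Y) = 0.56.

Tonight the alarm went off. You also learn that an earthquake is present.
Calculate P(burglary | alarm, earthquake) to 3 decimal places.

P(alarm | earthquake) = 0.38*0.857 + 0.56*0.143 = 0.325660 + 0.080080 = 0.405740
The burglary-present share is 0.56*0.143 = 0.080080.
Hence the posterior is 0.080080/0.405740 ≈ 0.197.

P(burglary | alarm, earthquake) ≈ 0.197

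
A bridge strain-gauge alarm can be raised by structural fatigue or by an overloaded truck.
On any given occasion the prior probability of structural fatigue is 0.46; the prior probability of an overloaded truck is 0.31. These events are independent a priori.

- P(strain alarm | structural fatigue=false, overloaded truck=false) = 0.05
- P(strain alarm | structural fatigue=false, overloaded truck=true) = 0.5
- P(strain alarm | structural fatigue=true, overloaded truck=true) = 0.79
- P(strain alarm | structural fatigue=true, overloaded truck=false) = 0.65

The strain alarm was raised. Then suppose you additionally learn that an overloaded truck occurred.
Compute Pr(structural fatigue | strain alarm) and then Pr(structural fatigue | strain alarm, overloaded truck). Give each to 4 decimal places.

Sum P(strain alarm|·) weighted by the priors over the 4 (structural fatigue, overloaded truck) configurations:
  P(strain alarm) = 0.05·0.54·0.69 + 0.5·0.54·0.31 + 0.65·0.46·0.69 + 0.79·0.46·0.31
        = 0.018630 + 0.083700 + 0.206310 + 0.112654 = 0.421294
Configurations with structural fatigue contribute 0.318964, so
  P(structural fatigue | strain alarm) = 0.318964 / 0.421294 ≈ 0.7571

With the extra evidence:
For the numerator, keep only structural fatigue=true terms: 0.79×0.46 = 0.363400
Normalizer over all consistent configurations: 0.5×0.54 + 0.79×0.46 = 0.633400
Posterior = 0.363400 / 0.633400 ≈ 0.5737
— overloaded truck explains away the evidence for structural fatigue.

Pr(structural fatigue | strain alarm) ≈ 0.7571; Pr(structural fatigue | strain alarm, overloaded truck) ≈ 0.5737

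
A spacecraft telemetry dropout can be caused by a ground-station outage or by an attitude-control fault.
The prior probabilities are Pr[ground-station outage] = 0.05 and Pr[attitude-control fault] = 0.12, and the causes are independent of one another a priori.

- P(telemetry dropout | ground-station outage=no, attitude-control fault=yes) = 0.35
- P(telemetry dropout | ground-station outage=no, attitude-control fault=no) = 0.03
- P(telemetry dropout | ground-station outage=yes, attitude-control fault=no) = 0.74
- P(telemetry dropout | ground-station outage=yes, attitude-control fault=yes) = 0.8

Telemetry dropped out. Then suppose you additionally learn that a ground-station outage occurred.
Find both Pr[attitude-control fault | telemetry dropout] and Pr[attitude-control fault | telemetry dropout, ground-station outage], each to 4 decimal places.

Sum P(telemetry dropout|·) weighted by the priors over the 4 (ground-station outage, attitude-control fault) configurations:
  P(telemetry dropout) = 0.03*0.95*0.88 + 0.35*0.95*0.12 + 0.74*0.05*0.88 + 0.8*0.05*0.12
        = 0.025080 + 0.039900 + 0.032560 + 0.004800 = 0.102340
The terms with attitude-control fault present sum to 0.044700, so
  P(attitude-control fault | telemetry dropout) = 0.044700 / 0.102340 ≈ 0.4368

Now also conditioning on ground-station outage=true:
Numerator (weight on configurations with attitude-control fault): 0.8*0.12 = 0.096000
Denominator P(telemetry dropout | ground-station outage): 0.74*0.88 + 0.8*0.12 = 0.747200
Posterior = 0.096000 / 0.747200 ≈ 0.1285
Conditioning on ground-station outage lowers the posterior on attitude-control fault: the classic explaining-away effect in a common-effect structure.

Pr[attitude-control fault | telemetry dropout] ≈ 0.4368; Pr[attitude-control fault | telemetry dropout, ground-station outage] ≈ 0.1285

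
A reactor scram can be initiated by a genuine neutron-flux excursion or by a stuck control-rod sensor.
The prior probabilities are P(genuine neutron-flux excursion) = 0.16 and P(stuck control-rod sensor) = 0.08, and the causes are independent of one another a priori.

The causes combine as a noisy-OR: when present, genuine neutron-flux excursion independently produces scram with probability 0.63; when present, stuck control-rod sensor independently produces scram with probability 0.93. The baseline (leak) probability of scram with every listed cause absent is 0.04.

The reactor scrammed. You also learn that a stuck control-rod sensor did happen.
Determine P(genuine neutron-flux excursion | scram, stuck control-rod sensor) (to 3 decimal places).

P(genuine neutron-flux excursion | scram, stuck control-rod sensor) ≈ 0.166

Under noisy-OR, P(scram | causes) = 1 − (1−0.04)·∏(1−qᵢ) over the active causes.
P(scram | stuck control-rod sensor) = 0.9328*0.84 + 0.975136*0.16 = 0.783552 + 0.156022 = 0.939574
Restricting to configurations with genuine neutron-flux excursion present: 0.975136*0.16 = 0.156022.
P(genuine neutron-flux excursion | scram, stuck control-rod sensor) = 0.156022 / 0.939574 ≈ 0.166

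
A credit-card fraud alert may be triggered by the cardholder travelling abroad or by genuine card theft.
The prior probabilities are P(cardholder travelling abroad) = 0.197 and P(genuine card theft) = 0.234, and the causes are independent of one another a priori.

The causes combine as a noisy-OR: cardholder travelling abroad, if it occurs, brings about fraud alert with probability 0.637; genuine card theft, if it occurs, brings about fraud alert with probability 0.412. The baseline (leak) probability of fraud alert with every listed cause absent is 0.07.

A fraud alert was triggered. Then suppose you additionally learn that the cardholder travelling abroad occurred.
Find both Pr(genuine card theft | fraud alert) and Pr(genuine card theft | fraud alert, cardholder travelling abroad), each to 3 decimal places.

Pr(genuine card theft | fraud alert) ≈ 0.461; Pr(genuine card theft | fraud alert, cardholder travelling abroad) ≈ 0.270

Under noisy-OR, P(fraud alert | causes) = 1 − (1−0.07)·∏(1−qᵢ) over the active causes.
P(fraud alert) = 0.07*0.803*0.766 + 0.45316*0.803*0.234 + 0.66241*0.197*0.766 + 0.801497*0.197*0.234 = 0.043057 + 0.085150 + 0.099959 + 0.036947 = 0.265113
Of this, 0.122097 comes from 0.085150 + 0.036947 (the genuine card theft=true cases).
Hence the posterior is 0.122097/0.265113 ≈ 0.461.

With the extra evidence:
P(fraud alert | cardholder travelling abroad) = 0.66241*0.766 + 0.801497*0.234 = 0.507406 + 0.187550 = 0.694956
Restricting to configurations with genuine card theft present: 0.801497*0.234 = 0.187550.
So P(genuine card theft | fraud alert, cardholder travelling abroad) = 0.187550/0.694956 ≈ 0.270.
This is intercausal reasoning (explaining away): once cardholder travelling abroad accounts for the fraud alert, genuine card theft becomes less likely.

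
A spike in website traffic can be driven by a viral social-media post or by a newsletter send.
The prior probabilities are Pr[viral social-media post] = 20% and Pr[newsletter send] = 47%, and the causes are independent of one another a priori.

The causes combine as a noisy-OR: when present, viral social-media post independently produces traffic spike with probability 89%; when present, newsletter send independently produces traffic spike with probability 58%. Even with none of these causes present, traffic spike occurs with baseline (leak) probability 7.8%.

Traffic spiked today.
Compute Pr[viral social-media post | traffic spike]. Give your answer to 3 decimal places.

Pr[viral social-media post | traffic spike] ≈ 0.413

Under noisy-OR, P(traffic spike | causes) = 1 − (1−0.078)·∏(1−qᵢ) over the active causes.
Sum P(traffic spike|·) weighted by the priors over the 4 (viral social-media post, newsletter send) configurations:
  P(traffic spike) = 0.078·0.8·0.53 + 0.61276·0.8·0.47 + 0.89858·0.2·0.53 + 0.957404·0.2·0.47
        = 0.033072 + 0.230398 + 0.095249 + 0.089996 = 0.448715
The terms with viral social-media post present sum to 0.185245, so
  P(viral social-media post | traffic spike) = 0.185245 / 0.448715 ≈ 0.413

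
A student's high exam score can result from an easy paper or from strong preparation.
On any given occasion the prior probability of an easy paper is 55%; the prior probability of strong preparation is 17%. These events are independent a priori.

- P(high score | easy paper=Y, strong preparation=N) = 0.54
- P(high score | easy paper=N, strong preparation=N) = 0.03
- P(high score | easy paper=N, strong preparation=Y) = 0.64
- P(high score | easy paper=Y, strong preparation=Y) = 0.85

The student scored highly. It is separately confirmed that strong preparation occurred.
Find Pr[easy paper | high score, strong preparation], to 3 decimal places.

Pr[easy paper | high score, strong preparation] ≈ 0.619

P(high score | strong preparation) = 0.64*0.45 + 0.85*0.55 = 0.288000 + 0.467500 = 0.755500
The easy paper-present share is 0.85*0.55 = 0.467500.
P(easy paper | high score, strong preparation) = 0.467500 / 0.755500 ≈ 0.619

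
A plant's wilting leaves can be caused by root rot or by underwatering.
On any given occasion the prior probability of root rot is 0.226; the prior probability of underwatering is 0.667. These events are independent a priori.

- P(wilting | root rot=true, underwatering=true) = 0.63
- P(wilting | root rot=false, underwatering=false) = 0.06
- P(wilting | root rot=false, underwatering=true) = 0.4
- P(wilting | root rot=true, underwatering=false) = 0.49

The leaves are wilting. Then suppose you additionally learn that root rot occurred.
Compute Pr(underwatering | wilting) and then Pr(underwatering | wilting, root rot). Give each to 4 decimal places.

P(wilting) = 0.06×0.774×0.333 + 0.4×0.774×0.667 + 0.49×0.226×0.333 + 0.63×0.226×0.667 = 0.015465 + 0.206503 + 0.036876 + 0.094967 = 0.353811
Of this, 0.301470 comes from 0.206503 + 0.094967 (the underwatering=true cases).
So P(underwatering | wilting) = 0.301470/0.353811 ≈ 0.8521.

With the extra evidence:
Weight on underwatering=true, given the evidence: 0.63·0.667 = 0.420210
Denominator P(wilting | root rot): 0.49·0.333 + 0.63·0.667 = 0.583380
P(underwatering | wilting, root rot) = 0.420210/0.583380 ≈ 0.7203
This is intercausal reasoning (explaining away): once root rot accounts for the wilting, underwatering becomes less likely.

Pr(underwatering | wilting) ≈ 0.8521; Pr(underwatering | wilting, root rot) ≈ 0.7203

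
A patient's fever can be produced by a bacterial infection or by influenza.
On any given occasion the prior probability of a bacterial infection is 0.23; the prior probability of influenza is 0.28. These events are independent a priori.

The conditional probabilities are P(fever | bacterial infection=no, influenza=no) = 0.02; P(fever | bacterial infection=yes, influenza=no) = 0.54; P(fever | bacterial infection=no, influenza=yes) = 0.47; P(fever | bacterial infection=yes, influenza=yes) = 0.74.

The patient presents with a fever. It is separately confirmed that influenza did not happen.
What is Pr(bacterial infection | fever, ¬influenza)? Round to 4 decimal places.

Sum P(fever|·) weighted by the priors over both values of bacterial infection:
  P(fever | ¬influenza) = 0.02·0.77 + 0.54·0.23
        = 0.015400 + 0.124200 = 0.139600
Configurations with bacterial infection contribute 0.124200, so
  P(bacterial infection | fever, ¬influenza) = 0.124200 / 0.139600 ≈ 0.8897

Pr(bacterial infection | fever, ¬influenza) ≈ 0.8897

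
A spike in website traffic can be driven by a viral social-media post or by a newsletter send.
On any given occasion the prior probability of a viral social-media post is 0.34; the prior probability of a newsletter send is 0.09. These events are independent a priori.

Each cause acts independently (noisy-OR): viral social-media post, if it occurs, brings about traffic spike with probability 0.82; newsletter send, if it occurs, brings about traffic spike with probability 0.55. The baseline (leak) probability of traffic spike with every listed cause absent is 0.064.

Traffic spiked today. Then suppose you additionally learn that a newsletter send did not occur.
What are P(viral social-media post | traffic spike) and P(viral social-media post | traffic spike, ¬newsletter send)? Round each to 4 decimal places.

P(viral social-media post | traffic spike) ≈ 0.7968; P(viral social-media post | traffic spike, ¬newsletter send) ≈ 0.8700

Under noisy-OR, P(traffic spike | causes) = 1 − (1−0.064)·∏(1−qᵢ) over the active causes.
Weight on viral social-media post=true, given the evidence: 0.257272 + 0.028280 = 0.285552
The normalizing constant is 0.064*0.66*0.91 + 0.5788*0.66*0.09 + 0.83152*0.34*0.91 + 0.924184*0.34*0.09 = 0.358371
Posterior = 0.285552 / 0.358371 ≈ 0.7968

Now also conditioning on newsletter send≠true:
P(traffic spike | ¬newsletter send) = 0.064·0.66 + 0.83152·0.34 = 0.042240 + 0.282717 = 0.324957
The viral social-media post-present share is 0.83152·0.34 = 0.282717.
So P(viral social-media post | traffic spike, ¬newsletter send) = 0.282717/0.324957 ≈ 0.8700.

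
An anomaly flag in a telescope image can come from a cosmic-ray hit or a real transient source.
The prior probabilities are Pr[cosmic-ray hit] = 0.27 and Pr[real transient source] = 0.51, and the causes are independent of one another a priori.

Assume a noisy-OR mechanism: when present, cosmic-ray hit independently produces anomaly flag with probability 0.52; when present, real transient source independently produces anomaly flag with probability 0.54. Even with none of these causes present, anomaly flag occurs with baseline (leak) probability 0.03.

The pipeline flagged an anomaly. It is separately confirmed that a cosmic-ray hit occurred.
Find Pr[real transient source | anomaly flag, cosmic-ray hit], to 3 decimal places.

Pr[real transient source | anomaly flag, cosmic-ray hit] ≈ 0.605

Under noisy-OR, P(anomaly flag | causes) = 1 − (1−0.03)·∏(1−qᵢ) over the active causes.
Numerator (weight on configurations with real transient source): 0.785824*0.51 = 0.400770
Denominator P(anomaly flag | cosmic-ray hit): 0.5344*0.49 + 0.785824*0.51 = 0.662626
P(real transient source | anomaly flag, cosmic-ray hit) = 0.400770/0.662626 ≈ 0.605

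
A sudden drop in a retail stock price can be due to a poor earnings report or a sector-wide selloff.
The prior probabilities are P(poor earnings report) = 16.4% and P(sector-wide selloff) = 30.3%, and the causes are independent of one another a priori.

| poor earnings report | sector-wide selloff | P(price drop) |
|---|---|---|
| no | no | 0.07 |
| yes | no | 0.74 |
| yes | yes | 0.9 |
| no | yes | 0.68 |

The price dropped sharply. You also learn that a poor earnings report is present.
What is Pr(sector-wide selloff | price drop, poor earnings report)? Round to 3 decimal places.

Numerator (weight on configurations with sector-wide selloff): 0.9·0.303 = 0.272700
The normalizing constant is 0.74·0.697 + 0.9·0.303 = 0.788480
Posterior = 0.272700 / 0.788480 ≈ 0.346

Pr(sector-wide selloff | price drop, poor earnings report) ≈ 0.346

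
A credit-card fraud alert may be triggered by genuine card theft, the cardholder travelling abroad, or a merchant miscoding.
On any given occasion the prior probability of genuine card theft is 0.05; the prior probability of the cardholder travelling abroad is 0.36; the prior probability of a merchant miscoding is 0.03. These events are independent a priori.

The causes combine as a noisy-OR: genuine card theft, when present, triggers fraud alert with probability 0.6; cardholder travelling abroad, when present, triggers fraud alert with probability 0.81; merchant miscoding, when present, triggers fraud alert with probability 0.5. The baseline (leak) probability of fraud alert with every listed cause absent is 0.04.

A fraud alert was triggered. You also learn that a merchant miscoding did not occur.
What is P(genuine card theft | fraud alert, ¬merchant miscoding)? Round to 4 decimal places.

P(genuine card theft | fraud alert, ¬merchant miscoding) ≈ 0.1069

Under noisy-OR, P(fraud alert | causes) = 1 − (1−0.04)·∏(1−qᵢ) over the active causes.
For the numerator, keep only genuine card theft=true terms: 0.019712 + 0.016687 = 0.036399
The normalizing constant is 0.04*0.95*0.64 + 0.8176*0.95*0.36 + 0.616*0.05*0.64 + 0.92704*0.05*0.36 = 0.340338
P(genuine card theft | fraud alert, ¬merchant miscoding) = 0.036399/0.340338 ≈ 0.1069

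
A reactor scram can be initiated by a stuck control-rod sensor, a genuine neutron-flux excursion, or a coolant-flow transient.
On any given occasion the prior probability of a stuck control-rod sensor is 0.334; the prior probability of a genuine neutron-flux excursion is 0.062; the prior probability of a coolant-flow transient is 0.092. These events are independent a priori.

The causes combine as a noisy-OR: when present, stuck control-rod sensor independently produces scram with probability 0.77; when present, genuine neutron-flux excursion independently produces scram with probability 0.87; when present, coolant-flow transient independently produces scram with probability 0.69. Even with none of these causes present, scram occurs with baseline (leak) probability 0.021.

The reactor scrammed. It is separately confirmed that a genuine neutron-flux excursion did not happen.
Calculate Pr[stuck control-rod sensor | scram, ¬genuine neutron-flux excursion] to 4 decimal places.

Under noisy-OR, P(scram | causes) = 1 − (1−0.021)·∏(1−qᵢ) over the active causes.
P(scram | ¬genuine neutron-flux excursion) = 0.021×0.666×0.908 + 0.69651×0.666×0.092 + 0.77483×0.334×0.908 + 0.930197×0.334×0.092 = 0.012699 + 0.042677 + 0.234984 + 0.028583 = 0.318943
The stuck control-rod sensor-present share is 0.234984 + 0.028583 = 0.263567.
P(stuck control-rod sensor | scram, ¬genuine neutron-flux excursion) = 0.263567 / 0.318943 ≈ 0.8264

Pr[stuck control-rod sensor | scram, ¬genuine neutron-flux excursion] ≈ 0.8264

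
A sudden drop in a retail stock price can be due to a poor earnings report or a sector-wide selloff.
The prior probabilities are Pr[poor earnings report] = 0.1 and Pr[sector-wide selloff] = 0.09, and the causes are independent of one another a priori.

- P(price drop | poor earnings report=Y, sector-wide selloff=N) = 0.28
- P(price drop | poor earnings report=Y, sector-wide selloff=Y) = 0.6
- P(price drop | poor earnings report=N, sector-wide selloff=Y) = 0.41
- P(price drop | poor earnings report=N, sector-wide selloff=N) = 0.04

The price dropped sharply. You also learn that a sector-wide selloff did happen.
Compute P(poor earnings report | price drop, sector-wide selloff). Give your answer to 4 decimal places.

By total probability over both values of poor earnings report:
  P(price drop | sector-wide selloff) = 0.41·0.9 + 0.6·0.1
        = 0.369000 + 0.060000 = 0.429000
Keeping only the poor earnings report-present terms gives 0.060000, so
  P(poor earnings report | price drop, sector-wide selloff) = 0.060000 / 0.429000 ≈ 0.1399

P(poor earnings report | price drop, sector-wide selloff) ≈ 0.1399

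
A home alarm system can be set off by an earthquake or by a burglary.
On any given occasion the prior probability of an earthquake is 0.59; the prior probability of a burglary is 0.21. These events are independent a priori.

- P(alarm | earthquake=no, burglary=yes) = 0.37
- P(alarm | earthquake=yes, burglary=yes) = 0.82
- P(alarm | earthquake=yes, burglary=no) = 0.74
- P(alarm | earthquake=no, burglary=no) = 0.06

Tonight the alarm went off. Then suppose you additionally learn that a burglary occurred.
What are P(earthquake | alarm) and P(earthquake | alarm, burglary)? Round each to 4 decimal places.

P(alarm) = 0.06*0.41*0.79 + 0.37*0.41*0.21 + 0.74*0.59*0.79 + 0.82*0.59*0.21 = 0.019434 + 0.031857 + 0.344914 + 0.101598 = 0.497803
The earthquake-present share is 0.344914 + 0.101598 = 0.446512.
So P(earthquake | alarm) = 0.446512/0.497803 ≈ 0.8970.

Now condition on the additional information:
P(alarm | burglary) = 0.37·0.41 + 0.82·0.59 = 0.151700 + 0.483800 = 0.635500
The earthquake-present share is 0.82·0.59 = 0.483800.
P(earthquake | alarm, burglary) = 0.483800 / 0.635500 ≈ 0.7613
The drop from 0.8970 to 0.7613 is the explaining-away (discounting) effect.

P(earthquake | alarm) ≈ 0.8970; P(earthquake | alarm, burglary) ≈ 0.7613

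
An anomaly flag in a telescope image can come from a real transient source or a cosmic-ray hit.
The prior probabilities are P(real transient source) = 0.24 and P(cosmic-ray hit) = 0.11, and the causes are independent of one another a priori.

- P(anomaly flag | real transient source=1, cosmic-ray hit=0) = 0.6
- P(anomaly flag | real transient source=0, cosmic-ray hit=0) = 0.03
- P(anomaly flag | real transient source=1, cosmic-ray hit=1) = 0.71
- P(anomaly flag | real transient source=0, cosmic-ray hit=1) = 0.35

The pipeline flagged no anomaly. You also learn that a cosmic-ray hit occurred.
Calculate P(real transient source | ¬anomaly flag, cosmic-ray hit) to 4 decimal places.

P(real transient source | ¬anomaly flag, cosmic-ray hit) ≈ 0.1235

P(¬anomaly flag | cosmic-ray hit) = 0.65·0.76 + 0.29·0.24 = 0.494000 + 0.069600 = 0.563600
Of this, 0.069600 comes from 0.29·0.24 (the real transient source=true cases).
So P(real transient source | ¬anomaly flag, cosmic-ray hit) = 0.069600/0.563600 ≈ 0.1235.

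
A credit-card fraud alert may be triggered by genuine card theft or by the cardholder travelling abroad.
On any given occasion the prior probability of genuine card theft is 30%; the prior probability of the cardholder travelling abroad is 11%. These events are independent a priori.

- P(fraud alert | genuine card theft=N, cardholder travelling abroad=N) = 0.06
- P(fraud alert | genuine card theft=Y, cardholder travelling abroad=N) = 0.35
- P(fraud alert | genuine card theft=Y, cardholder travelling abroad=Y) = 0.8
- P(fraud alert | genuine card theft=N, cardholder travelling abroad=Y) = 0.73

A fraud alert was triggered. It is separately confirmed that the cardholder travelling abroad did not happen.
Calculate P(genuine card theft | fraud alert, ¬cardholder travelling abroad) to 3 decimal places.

P(genuine card theft | fraud alert, ¬cardholder travelling abroad) ≈ 0.714

Numerator (weight on configurations with genuine card theft): 0.35*0.3 = 0.105000
Denominator P(fraud alert | ¬cardholder travelling abroad): 0.06*0.7 + 0.35*0.3 = 0.147000
P(genuine card theft | fraud alert, ¬cardholder travelling abroad) = 0.105000/0.147000 ≈ 0.714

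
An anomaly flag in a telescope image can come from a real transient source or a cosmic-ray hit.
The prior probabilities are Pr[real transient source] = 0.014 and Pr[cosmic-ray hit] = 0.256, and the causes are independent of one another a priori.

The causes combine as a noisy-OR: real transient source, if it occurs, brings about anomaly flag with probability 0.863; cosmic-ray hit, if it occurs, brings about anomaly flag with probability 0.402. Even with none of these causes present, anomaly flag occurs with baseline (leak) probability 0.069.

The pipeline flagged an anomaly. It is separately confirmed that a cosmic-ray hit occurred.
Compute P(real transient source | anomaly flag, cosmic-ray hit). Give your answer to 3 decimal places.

Under noisy-OR, P(anomaly flag | causes) = 1 − (1−0.069)·∏(1−qᵢ) over the active causes.
Weight on real transient source=true, given the evidence: 0.923727·0.014 = 0.012932
Denominator P(anomaly flag | cosmic-ray hit): 0.443262·0.986 + 0.923727·0.014 = 0.449988
Posterior = 0.012932 / 0.449988 ≈ 0.029

P(real transient source | anomaly flag, cosmic-ray hit) ≈ 0.029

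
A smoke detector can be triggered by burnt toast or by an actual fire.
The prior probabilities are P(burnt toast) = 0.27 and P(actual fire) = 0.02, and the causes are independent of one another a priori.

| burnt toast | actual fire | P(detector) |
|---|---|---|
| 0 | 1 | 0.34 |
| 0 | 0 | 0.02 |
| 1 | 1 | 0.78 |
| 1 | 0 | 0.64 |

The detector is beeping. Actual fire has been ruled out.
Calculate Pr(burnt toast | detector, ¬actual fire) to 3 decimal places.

Pr(burnt toast | detector, ¬actual fire) ≈ 0.922

Enumerate both values of burnt toast and weight by the priors:
  P(detector | ¬actual fire) = 0.02*0.73 + 0.64*0.27
        = 0.014600 + 0.172800 = 0.187400
Keeping only the burnt toast-present terms gives 0.172800, so
  P(burnt toast | detector, ¬actual fire) = 0.172800 / 0.187400 ≈ 0.922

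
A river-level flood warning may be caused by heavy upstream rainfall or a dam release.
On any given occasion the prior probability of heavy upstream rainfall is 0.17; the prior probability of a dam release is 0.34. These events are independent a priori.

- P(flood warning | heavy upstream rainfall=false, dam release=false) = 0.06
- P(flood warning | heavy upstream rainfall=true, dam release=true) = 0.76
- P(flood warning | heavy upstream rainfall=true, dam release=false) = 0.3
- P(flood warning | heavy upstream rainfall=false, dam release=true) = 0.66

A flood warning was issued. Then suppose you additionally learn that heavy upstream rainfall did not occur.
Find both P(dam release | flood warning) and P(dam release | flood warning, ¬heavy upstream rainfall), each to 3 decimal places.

Enumerate the 4 (heavy upstream rainfall, dam release) configurations and weight by the priors:
  P(flood warning) = 0.06*0.83*0.66 + 0.66*0.83*0.34 + 0.3*0.17*0.66 + 0.76*0.17*0.34
        = 0.032868 + 0.186252 + 0.033660 + 0.043928 = 0.296708
Configurations with dam release contribute 0.230180, so
  P(dam release | flood warning) = 0.230180 / 0.296708 ≈ 0.776

With the extra evidence:
Weight on dam release=true, given the evidence: 0.66×0.34 = 0.224400
Normalizer over all consistent configurations: 0.06×0.66 + 0.66×0.34 = 0.264000
Posterior = 0.224400 / 0.264000 ≈ 0.850
With heavy upstream rainfall excluded, dam release must carry more of the explanatory weight for the flood warning.

P(dam release | flood warning) ≈ 0.776; P(dam release | flood warning, ¬heavy upstream rainfall) ≈ 0.850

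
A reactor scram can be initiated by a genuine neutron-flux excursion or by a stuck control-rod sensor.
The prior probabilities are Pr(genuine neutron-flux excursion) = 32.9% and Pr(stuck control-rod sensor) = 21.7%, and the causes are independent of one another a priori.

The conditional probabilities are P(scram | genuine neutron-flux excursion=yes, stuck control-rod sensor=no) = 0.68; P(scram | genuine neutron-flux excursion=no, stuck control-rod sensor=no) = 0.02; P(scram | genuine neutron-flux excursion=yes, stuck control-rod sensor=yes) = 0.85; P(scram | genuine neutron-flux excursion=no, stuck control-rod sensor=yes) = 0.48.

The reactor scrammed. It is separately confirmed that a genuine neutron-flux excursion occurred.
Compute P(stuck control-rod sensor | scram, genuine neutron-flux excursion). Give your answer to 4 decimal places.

P(scram | genuine neutron-flux excursion) = 0.68*0.783 + 0.85*0.217 = 0.532440 + 0.184450 = 0.716890
Of this, 0.184450 comes from 0.85*0.217 (the stuck control-rod sensor=true cases).
Hence the posterior is 0.184450/0.716890 ≈ 0.2573.

P(stuck control-rod sensor | scram, genuine neutron-flux excursion) ≈ 0.2573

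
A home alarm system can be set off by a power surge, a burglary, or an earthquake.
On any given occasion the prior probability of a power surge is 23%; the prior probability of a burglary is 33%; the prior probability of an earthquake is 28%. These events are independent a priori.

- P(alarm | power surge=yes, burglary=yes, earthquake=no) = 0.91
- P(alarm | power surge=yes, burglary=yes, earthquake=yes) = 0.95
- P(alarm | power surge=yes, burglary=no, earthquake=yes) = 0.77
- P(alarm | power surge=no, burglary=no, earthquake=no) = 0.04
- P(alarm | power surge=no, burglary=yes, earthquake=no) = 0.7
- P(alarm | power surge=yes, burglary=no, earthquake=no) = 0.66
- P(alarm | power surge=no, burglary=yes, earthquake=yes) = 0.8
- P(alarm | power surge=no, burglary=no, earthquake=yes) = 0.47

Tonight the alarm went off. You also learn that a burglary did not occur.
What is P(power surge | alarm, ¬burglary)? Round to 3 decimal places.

P(power surge | alarm, ¬burglary) ≈ 0.563

Numerator (weight on configurations with power surge): 0.109296 + 0.049588 = 0.158884
Denominator P(alarm | ¬burglary): 0.04×0.77×0.72 + 0.47×0.77×0.28 + 0.66×0.23×0.72 + 0.77×0.23×0.28 = 0.282392
P(power surge | alarm, ¬burglary) = 0.158884/0.282392 ≈ 0.563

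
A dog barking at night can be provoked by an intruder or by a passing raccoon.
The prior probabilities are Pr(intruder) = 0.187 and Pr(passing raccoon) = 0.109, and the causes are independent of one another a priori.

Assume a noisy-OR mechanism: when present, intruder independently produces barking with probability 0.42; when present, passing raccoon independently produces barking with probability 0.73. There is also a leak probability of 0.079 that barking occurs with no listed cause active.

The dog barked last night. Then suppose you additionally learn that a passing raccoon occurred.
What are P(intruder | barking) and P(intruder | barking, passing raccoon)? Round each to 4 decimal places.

P(intruder | barking) ≈ 0.4343; P(intruder | barking, passing raccoon) ≈ 0.2076

Under noisy-OR, P(barking | causes) = 1 − (1−0.079)·∏(1−qᵢ) over the active causes.
By total probability over the 4 (intruder, passing raccoon) configurations:
  P(barking) = 0.079*0.813*0.891 + 0.75133*0.813*0.109 + 0.46582*0.187*0.891 + 0.855771*0.187*0.109
        = 0.057226 + 0.066581 + 0.077614 + 0.017443 = 0.218864
Keeping only the intruder-present terms gives 0.095057, so
  P(intruder | barking) = 0.095057 / 0.218864 ≈ 0.4343

Now also conditioning on passing raccoon=true:
P(barking | passing raccoon) = 0.75133×0.813 + 0.855771×0.187 = 0.610831 + 0.160029 = 0.770860
The intruder-present share is 0.855771×0.187 = 0.160029.
Hence the posterior is 0.160029/0.770860 ≈ 0.2076.
This is intercausal reasoning (explaining away): once passing raccoon accounts for the barking, intruder becomes less likely.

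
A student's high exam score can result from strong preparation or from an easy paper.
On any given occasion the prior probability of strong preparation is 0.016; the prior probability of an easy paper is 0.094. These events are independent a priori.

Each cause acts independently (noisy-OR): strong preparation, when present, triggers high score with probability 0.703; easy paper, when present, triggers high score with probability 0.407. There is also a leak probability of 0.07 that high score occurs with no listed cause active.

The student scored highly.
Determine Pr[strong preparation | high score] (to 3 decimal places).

Under noisy-OR, P(high score | causes) = 1 − (1−0.07)·∏(1−qᵢ) over the active causes.
Numerator (weight on configurations with strong preparation): 0.010492 + 0.001258 = 0.011750
The normalizing constant is 0.07*0.984*0.906 + 0.44851*0.984*0.094 + 0.72379*0.016*0.906 + 0.836207*0.016*0.094 = 0.115640
P(strong preparation | high score) = 0.011750/0.115640 ≈ 0.102

Pr[strong preparation | high score] ≈ 0.102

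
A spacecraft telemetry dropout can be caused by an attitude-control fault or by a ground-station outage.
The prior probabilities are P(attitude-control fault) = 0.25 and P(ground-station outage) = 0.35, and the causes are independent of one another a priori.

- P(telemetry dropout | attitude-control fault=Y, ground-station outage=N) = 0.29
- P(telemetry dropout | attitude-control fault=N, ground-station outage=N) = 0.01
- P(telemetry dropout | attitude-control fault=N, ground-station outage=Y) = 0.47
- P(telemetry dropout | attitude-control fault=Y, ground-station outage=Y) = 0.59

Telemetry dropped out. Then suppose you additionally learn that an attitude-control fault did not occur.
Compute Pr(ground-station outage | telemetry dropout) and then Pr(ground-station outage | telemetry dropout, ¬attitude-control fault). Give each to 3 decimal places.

For the numerator, keep only ground-station outage=true terms: 0.123375 + 0.051625 = 0.175000
Denominator P(telemetry dropout): 0.01×0.75×0.65 + 0.47×0.75×0.35 + 0.29×0.25×0.65 + 0.59×0.25×0.35 = 0.227000
Posterior = 0.175000 / 0.227000 ≈ 0.771

With the extra evidence:
Weight on ground-station outage=true, given the evidence: 0.47·0.35 = 0.164500
The normalizing constant is 0.01·0.65 + 0.47·0.35 = 0.171000
Posterior = 0.164500 / 0.171000 ≈ 0.962

Pr(ground-station outage | telemetry dropout) ≈ 0.771; Pr(ground-station outage | telemetry dropout, ¬attitude-control fault) ≈ 0.962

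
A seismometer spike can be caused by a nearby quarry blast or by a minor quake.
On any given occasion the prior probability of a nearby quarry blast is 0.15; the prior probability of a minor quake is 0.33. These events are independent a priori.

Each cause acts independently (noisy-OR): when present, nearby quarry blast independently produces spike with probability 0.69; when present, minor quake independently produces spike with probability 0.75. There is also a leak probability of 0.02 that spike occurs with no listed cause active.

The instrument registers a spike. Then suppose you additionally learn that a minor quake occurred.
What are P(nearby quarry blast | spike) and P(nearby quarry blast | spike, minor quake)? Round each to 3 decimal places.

Under noisy-OR, P(spike | causes) = 1 − (1−0.02)·∏(1−qᵢ) over the active causes.
Sum P(spike|·) weighted by the priors over the 4 (nearby quarry blast, minor quake) configurations:
  P(spike) = 0.02·0.85·0.67 + 0.755·0.85·0.33 + 0.6962·0.15·0.67 + 0.92405·0.15·0.33
        = 0.011390 + 0.211777 + 0.069968 + 0.045740 = 0.338875
Configurations with nearby quarry blast contribute 0.115708, so
  P(nearby quarry blast | spike) = 0.115708 / 0.338875 ≈ 0.341

Now also conditioning on minor quake=true:
For the numerator, keep only nearby quarry blast=true terms: 0.92405×0.15 = 0.138607
Denominator P(spike | minor quake): 0.755×0.85 + 0.92405×0.15 = 0.780357
P(nearby quarry blast | spike, minor quake) = 0.138607/0.780357 ≈ 0.178
Conditioning on minor quake lowers the posterior on nearby quarry blast: the classic explaining-away effect in a common-effect structure.

P(nearby quarry blast | spike) ≈ 0.341; P(nearby quarry blast | spike, minor quake) ≈ 0.178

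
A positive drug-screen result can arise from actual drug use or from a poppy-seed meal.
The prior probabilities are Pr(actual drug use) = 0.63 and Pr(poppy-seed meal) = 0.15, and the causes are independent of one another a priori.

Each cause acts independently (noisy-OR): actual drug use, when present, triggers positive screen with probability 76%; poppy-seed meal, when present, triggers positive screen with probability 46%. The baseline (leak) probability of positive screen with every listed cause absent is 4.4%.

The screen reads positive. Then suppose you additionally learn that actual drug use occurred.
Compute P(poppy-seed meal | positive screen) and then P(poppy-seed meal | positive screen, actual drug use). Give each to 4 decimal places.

P(poppy-seed meal | positive screen) ≈ 0.2045; P(poppy-seed meal | positive screen, actual drug use) ≈ 0.1671

Under noisy-OR, P(positive screen | causes) = 1 − (1−0.044)·∏(1−qᵢ) over the active causes.
For the numerator, keep only poppy-seed meal=true terms: 0.026849 + 0.082792 = 0.109641
The normalizing constant is 0.044·0.37·0.85 + 0.48376·0.37·0.15 + 0.77056·0.63·0.85 + 0.876102·0.63·0.15 = 0.536114
P(poppy-seed meal | positive screen) = 0.109641/0.536114 ≈ 0.2045

Now condition on the additional information:
P(positive screen | actual drug use) = 0.77056×0.85 + 0.876102×0.15 = 0.654976 + 0.131415 = 0.786391
The poppy-seed meal-present share is 0.876102×0.15 = 0.131415.
Hence the posterior is 0.131415/0.786391 ≈ 0.1671.
This is intercausal reasoning (explaining away): once actual drug use accounts for the positive screen, poppy-seed meal becomes less likely.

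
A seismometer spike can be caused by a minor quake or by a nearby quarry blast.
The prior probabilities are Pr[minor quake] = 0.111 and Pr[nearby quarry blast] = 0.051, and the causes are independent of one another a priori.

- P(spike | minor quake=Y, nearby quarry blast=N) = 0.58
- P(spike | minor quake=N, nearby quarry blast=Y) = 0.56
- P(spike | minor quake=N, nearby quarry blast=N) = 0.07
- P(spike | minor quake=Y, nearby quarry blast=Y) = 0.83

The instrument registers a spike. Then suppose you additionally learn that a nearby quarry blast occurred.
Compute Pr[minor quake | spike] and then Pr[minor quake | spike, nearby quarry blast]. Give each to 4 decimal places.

P(spike) = 0.07*0.889*0.949 + 0.56*0.889*0.051 + 0.58*0.111*0.949 + 0.83*0.111*0.051 = 0.059056 + 0.025390 + 0.061097 + 0.004699 = 0.150242
Restricting to configurations with minor quake present: 0.061097 + 0.004699 = 0.065796.
Hence the posterior is 0.065796/0.150242 ≈ 0.4379.

With the extra evidence:
Numerator (weight on configurations with minor quake): 0.83·0.111 = 0.092130
Normalizer over all consistent configurations: 0.56·0.889 + 0.83·0.111 = 0.589970
P(minor quake | spike, nearby quarry blast) = 0.092130/0.589970 ≈ 0.1562
This is intercausal reasoning (explaining away): once nearby quarry blast accounts for the spike, minor quake becomes less likely.

Pr[minor quake | spike] ≈ 0.4379; Pr[minor quake | spike, nearby quarry blast] ≈ 0.1562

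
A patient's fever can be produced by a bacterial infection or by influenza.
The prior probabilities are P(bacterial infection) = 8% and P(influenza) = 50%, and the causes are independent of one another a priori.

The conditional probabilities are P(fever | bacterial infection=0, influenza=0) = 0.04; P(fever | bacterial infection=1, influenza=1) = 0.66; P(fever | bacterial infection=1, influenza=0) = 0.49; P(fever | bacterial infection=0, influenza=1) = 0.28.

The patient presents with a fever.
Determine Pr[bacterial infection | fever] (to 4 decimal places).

Pr[bacterial infection | fever] ≈ 0.2381

Sum P(fever|·) weighted by the priors over the 4 (bacterial infection, influenza) configurations:
  P(fever) = 0.04×0.92×0.5 + 0.28×0.92×0.5 + 0.49×0.08×0.5 + 0.66×0.08×0.5
        = 0.018400 + 0.128800 + 0.019600 + 0.026400 = 0.193200
The terms with bacterial infection present sum to 0.046000, so
  P(bacterial infection | fever) = 0.046000 / 0.193200 ≈ 0.2381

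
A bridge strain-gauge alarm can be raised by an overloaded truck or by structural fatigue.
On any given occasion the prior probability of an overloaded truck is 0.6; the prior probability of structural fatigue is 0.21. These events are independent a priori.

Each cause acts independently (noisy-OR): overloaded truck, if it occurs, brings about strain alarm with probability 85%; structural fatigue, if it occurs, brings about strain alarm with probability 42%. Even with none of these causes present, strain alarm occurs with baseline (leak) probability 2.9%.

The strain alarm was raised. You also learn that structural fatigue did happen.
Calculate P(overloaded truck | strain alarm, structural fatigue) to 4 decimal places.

P(overloaded truck | strain alarm, structural fatigue) ≈ 0.7587

Under noisy-OR, P(strain alarm | causes) = 1 − (1−0.029)·∏(1−qᵢ) over the active causes.
For the numerator, keep only overloaded truck=true terms: 0.915523×0.6 = 0.549314
Normalizer over all consistent configurations: 0.43682×0.4 + 0.915523×0.6 = 0.724042
P(overloaded truck | strain alarm, structural fatigue) = 0.549314/0.724042 ≈ 0.7587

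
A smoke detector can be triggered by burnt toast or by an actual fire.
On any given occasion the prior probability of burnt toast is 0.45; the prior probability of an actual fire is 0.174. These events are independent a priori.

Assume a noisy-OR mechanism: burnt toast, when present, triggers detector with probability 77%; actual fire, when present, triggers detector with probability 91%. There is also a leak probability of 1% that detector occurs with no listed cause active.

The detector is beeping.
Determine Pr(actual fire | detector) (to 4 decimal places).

Pr(actual fire | detector) ≈ 0.3598

Under noisy-OR, P(detector | causes) = 1 − (1−0.01)·∏(1−qᵢ) over the active causes.
Enumerate the 4 (burnt toast, actual fire) configurations and weight by the priors:
  P(detector) = 0.01*0.55*0.826 + 0.9109*0.55*0.174 + 0.7723*0.45*0.826 + 0.979507*0.45*0.174
        = 0.004543 + 0.087173 + 0.287064 + 0.076695 = 0.455475
Keeping only the actual fire-present terms gives 0.163868, so
  P(actual fire | detector) = 0.163868 / 0.455475 ≈ 0.3598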